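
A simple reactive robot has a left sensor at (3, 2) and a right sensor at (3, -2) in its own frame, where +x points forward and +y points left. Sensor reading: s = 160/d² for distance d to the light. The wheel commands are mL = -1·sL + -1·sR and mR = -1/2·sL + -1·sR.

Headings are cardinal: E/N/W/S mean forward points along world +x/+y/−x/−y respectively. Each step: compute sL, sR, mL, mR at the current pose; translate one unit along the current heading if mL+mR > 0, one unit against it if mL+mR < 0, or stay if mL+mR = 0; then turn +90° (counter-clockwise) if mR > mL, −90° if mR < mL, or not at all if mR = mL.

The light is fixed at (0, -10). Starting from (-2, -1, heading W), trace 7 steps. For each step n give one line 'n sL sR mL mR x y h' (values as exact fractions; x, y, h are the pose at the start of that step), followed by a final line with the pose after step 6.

n=0: pose=(-2,-1,W); sL=80/37, sR=80/73; mL=-8800/2701, mR=-5880/2701; mL+mR=-14680/2701 → advance -1; mR−mL=40/37 → turn +1·90°
n=1: pose=(-1,-1,S); sL=160/37, sR=32/9; mL=-2624/333, mR=-1904/333; mL+mR=-4528/333 → advance -1; mR−mL=80/37 → turn +1·90°
n=2: pose=(-1,0,E); sL=40/37, sR=40/17; mL=-2160/629, mR=-1820/629; mL+mR=-3980/629 → advance -1; mR−mL=20/37 → turn +1·90°
n=3: pose=(-2,0,N); sL=32/37, sR=160/169; mL=-11328/6253, mR=-8624/6253; mL+mR=-19952/6253 → advance -1; mR−mL=16/37 → turn +1·90°
n=4: pose=(-2,-1,W); sL=80/37, sR=80/73; mL=-8800/2701, mR=-5880/2701; mL+mR=-14680/2701 → advance -1; mR−mL=40/37 → turn +1·90°
n=5: pose=(-1,-1,S); sL=160/37, sR=32/9; mL=-2624/333, mR=-1904/333; mL+mR=-4528/333 → advance -1; mR−mL=80/37 → turn +1·90°
n=6: pose=(-1,0,E); sL=40/37, sR=40/17; mL=-2160/629, mR=-1820/629; mL+mR=-3980/629 → advance -1; mR−mL=20/37 → turn +1·90°

0 80/37 80/73 -8800/2701 -5880/2701 -2 -1 W
1 160/37 32/9 -2624/333 -1904/333 -1 -1 S
2 40/37 40/17 -2160/629 -1820/629 -1 0 E
3 32/37 160/169 -11328/6253 -8624/6253 -2 0 N
4 80/37 80/73 -8800/2701 -5880/2701 -2 -1 W
5 160/37 32/9 -2624/333 -1904/333 -1 -1 S
6 40/37 40/17 -2160/629 -1820/629 -1 0 E
final -2 0 N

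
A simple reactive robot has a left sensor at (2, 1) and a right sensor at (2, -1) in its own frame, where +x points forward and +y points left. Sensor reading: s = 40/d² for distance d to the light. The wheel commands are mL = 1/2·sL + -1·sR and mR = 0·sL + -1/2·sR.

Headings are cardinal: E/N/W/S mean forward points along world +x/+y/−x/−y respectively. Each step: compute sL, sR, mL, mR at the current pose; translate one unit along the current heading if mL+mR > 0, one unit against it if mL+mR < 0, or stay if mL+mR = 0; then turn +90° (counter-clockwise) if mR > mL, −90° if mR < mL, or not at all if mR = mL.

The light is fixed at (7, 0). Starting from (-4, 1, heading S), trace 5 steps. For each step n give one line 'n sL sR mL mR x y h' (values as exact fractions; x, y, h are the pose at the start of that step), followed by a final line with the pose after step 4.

n=0: pose=(-4,1,S); sL=40/101, sR=8/29; mL=-228/2929, mR=-4/29; mL+mR=-632/2929 → advance -1; mR−mL=-176/2929 → turn -1·90°
n=1: pose=(-4,2,W); sL=4/17, sR=20/89; mL=-162/1513, mR=-10/89; mL+mR=-332/1513 → advance -1; mR−mL=-8/1513 → turn -1·90°
n=2: pose=(-3,2,N); sL=40/137, sR=40/97; mL=-3540/13289, mR=-20/97; mL+mR=-6280/13289 → advance -1; mR−mL=800/13289 → turn +1·90°
n=3: pose=(-3,1,W); sL=5/18, sR=10/37; mL=-175/1332, mR=-5/37; mL+mR=-355/1332 → advance -1; mR−mL=-5/1332 → turn -1·90°
n=4: pose=(-2,1,N); sL=40/109, sR=40/73; mL=-2900/7957, mR=-20/73; mL+mR=-5080/7957 → advance -1; mR−mL=720/7957 → turn +1·90°

0 40/101 8/29 -228/2929 -4/29 -4 1 S
1 4/17 20/89 -162/1513 -10/89 -4 2 W
2 40/137 40/97 -3540/13289 -20/97 -3 2 N
3 5/18 10/37 -175/1332 -5/37 -3 1 W
4 40/109 40/73 -2900/7957 -20/73 -2 1 N
final -2 0 W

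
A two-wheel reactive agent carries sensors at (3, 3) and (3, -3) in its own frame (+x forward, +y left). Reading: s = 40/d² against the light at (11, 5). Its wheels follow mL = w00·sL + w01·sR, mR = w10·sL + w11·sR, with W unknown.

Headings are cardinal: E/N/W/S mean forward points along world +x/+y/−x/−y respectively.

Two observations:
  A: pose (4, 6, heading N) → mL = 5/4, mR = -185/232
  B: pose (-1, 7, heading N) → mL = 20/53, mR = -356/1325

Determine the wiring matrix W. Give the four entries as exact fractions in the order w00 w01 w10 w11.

obs A: pose=(4,6,N) → sL=10/29, sR=5/4, mL=5/4, mR=-185/232
obs B: pose=(-1,7,N) → sL=4/25, sR=20/53, mL=20/53, mR=-356/1325
sensor matrix S = [[10/29, 5/4], [4/25, 20/53]]; det S = -537/7685
solve [mL_A; mL_B] = S·[w00; w01] and [mR_A; mR_B] = S·[w10; w11]:
  w00 = 0, w01 = 1, w10 = -1/2, w11 = -1/2

0 1 -1/2 -1/2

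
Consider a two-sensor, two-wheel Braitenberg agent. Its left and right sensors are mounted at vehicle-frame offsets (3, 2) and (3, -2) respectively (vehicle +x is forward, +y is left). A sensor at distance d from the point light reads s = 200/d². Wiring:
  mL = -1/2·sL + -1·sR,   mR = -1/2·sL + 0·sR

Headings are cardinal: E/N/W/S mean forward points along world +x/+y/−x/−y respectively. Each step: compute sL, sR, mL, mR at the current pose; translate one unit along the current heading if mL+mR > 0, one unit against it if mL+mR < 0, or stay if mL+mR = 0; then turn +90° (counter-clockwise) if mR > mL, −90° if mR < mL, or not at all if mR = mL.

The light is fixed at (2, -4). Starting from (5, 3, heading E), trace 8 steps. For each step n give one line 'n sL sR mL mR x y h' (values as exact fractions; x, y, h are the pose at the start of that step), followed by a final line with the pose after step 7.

0 200/117 200/61 -29500/7137 -100/117 5 3 E
1 2 50/29 -79/29 -1 4 3 N
2 200/17 40/13 -1980/221 -100/17 4 2 W
3 100/17 20 -390/17 -50/17 5 2 S
4 200/117 200/61 -29500/7137 -100/117 5 3 E
5 2 50/29 -79/29 -1 4 3 N
6 200/17 40/13 -1980/221 -100/17 4 2 W
7 100/17 20 -390/17 -50/17 5 2 S
final 5 3 E

n=0: pose=(5,3,E); sL=200/117, sR=200/61; mL=-29500/7137, mR=-100/117; mL+mR=-35600/7137 → advance -1; mR−mL=200/61 → turn +1·90°
n=1: pose=(4,3,N); sL=2, sR=50/29; mL=-79/29, mR=-1; mL+mR=-108/29 → advance -1; mR−mL=50/29 → turn +1·90°
n=2: pose=(4,2,W); sL=200/17, sR=40/13; mL=-1980/221, mR=-100/17; mL+mR=-3280/221 → advance -1; mR−mL=40/13 → turn +1·90°
n=3: pose=(5,2,S); sL=100/17, sR=20; mL=-390/17, mR=-50/17; mL+mR=-440/17 → advance -1; mR−mL=20 → turn +1·90°
n=4: pose=(5,3,E); sL=200/117, sR=200/61; mL=-29500/7137, mR=-100/117; mL+mR=-35600/7137 → advance -1; mR−mL=200/61 → turn +1·90°
n=5: pose=(4,3,N); sL=2, sR=50/29; mL=-79/29, mR=-1; mL+mR=-108/29 → advance -1; mR−mL=50/29 → turn +1·90°
n=6: pose=(4,2,W); sL=200/17, sR=40/13; mL=-1980/221, mR=-100/17; mL+mR=-3280/221 → advance -1; mR−mL=40/13 → turn +1·90°
n=7: pose=(5,2,S); sL=100/17, sR=20; mL=-390/17, mR=-50/17; mL+mR=-440/17 → advance -1; mR−mL=20 → turn +1·90°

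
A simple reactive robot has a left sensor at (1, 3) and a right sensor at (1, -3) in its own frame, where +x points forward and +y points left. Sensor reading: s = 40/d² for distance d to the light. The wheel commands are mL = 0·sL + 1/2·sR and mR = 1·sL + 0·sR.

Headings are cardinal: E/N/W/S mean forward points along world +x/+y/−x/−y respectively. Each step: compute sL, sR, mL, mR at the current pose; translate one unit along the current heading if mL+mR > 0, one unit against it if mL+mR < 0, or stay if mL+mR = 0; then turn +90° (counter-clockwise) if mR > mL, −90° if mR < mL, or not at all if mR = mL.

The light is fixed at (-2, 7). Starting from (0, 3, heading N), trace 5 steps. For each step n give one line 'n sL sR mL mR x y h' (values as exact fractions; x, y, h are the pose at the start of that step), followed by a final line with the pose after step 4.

n=0: pose=(0,3,N); sL=4, sR=20/17; mL=10/17, mR=4; mL+mR=78/17 → advance +1; mR−mL=58/17 → turn +1·90°
n=1: pose=(0,4,W); sL=40/37, sR=40; mL=20, mR=40/37; mL+mR=780/37 → advance +1; mR−mL=-700/37 → turn -1·90°
n=2: pose=(-1,4,N); sL=5, sR=2; mL=1, mR=5; mL+mR=6 → advance +1; mR−mL=4 → turn +1·90°
n=3: pose=(-1,5,W); sL=8/5, sR=40; mL=20, mR=8/5; mL+mR=108/5 → advance +1; mR−mL=-92/5 → turn -1·90°
n=4: pose=(-2,5,N); sL=4, sR=4; mL=2, mR=4; mL+mR=6 → advance +1; mR−mL=2 → turn +1·90°

0 4 20/17 10/17 4 0 3 N
1 40/37 40 20 40/37 0 4 W
2 5 2 1 5 -1 4 N
3 8/5 40 20 8/5 -1 5 W
4 4 4 2 4 -2 5 N
final -2 6 W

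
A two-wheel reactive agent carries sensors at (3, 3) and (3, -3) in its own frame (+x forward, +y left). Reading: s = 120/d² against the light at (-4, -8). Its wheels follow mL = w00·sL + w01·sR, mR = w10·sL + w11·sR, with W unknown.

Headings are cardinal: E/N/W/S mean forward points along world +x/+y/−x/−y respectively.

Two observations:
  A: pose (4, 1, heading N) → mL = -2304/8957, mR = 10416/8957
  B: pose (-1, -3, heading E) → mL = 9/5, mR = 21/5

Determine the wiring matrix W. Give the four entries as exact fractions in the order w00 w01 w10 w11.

-1 1 1 1

obs A: pose=(4,1,N) → sL=120/169, sR=24/53, mL=-2304/8957, mR=10416/8957
obs B: pose=(-1,-3,E) → sL=6/5, sR=3, mL=9/5, mR=21/5
sensor matrix S = [[120/169, 24/53], [6/5, 3]]; det S = 71064/44785
solve [mL_A; mL_B] = S·[w00; w01] and [mR_A; mR_B] = S·[w10; w11]:
  w00 = -1, w01 = 1, w10 = 1, w11 = 1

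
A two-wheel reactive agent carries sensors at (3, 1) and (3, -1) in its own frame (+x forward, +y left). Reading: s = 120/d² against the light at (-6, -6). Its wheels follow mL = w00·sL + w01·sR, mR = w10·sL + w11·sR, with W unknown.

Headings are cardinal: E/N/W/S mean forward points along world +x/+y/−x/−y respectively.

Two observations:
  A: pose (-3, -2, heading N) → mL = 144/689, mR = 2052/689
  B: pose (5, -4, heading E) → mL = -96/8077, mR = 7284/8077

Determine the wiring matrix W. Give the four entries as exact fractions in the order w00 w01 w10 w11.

1/2 -1/2 1/2 1

obs A: pose=(-3,-2,N) → sL=120/53, sR=24/13, mL=144/689, mR=2052/689
obs B: pose=(5,-4,E) → sL=24/41, sR=120/197, mL=-96/8077, mR=7284/8077
sensor matrix S = [[120/53, 24/13], [24/41, 120/197]]; det S = 1661184/5565053
solve [mL_A; mL_B] = S·[w00; w01] and [mR_A; mR_B] = S·[w10; w11]:
  w00 = 1/2, w01 = -1/2, w10 = 1/2, w11 = 1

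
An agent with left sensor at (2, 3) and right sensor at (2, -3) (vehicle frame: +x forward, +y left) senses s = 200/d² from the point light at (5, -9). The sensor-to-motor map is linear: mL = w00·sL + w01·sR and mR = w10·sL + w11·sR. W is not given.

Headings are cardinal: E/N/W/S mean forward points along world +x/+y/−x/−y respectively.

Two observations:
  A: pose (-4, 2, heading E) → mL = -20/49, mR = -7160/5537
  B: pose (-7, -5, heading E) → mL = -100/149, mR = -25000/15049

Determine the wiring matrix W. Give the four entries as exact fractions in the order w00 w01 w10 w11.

obs A: pose=(-4,2,E) → sL=40/49, sR=200/113, mL=-20/49, mR=-7160/5537
obs B: pose=(-7,-5,E) → sL=200/149, sR=200/101, mL=-100/149, mR=-25000/15049
sensor matrix S = [[40/49, 200/113], [200/149, 200/101]]; det S = -63264000/83326313
solve [mL_A; mL_B] = S·[w00; w01] and [mR_A; mR_B] = S·[w10; w11]:
  w00 = -1/2, w01 = 0, w10 = -1/2, w11 = -1/2

-1/2 0 -1/2 -1/2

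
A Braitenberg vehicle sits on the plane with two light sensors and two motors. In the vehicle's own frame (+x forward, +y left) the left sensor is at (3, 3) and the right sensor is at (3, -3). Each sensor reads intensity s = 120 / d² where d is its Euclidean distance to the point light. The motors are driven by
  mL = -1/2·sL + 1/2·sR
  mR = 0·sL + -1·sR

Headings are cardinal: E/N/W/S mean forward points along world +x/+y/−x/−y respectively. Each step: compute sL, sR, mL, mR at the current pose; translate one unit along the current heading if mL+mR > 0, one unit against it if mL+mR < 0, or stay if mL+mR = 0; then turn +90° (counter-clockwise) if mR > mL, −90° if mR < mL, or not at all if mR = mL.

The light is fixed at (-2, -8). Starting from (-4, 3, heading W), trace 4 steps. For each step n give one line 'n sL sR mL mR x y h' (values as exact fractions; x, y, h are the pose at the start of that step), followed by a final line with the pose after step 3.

n=0: pose=(-4,3,W); sL=120/89, sR=120/221; mL=-7920/19669, mR=-120/221; mL+mR=-18600/19669 → advance -1; mR−mL=-2760/19669 → turn -1·90°
n=1: pose=(-3,3,N); sL=30/53, sR=3/5; mL=9/530, mR=-3/5; mL+mR=-309/530 → advance -1; mR−mL=-327/530 → turn -1·90°
n=2: pose=(-3,2,E); sL=120/173, sR=120/53; mL=7200/9169, mR=-120/53; mL+mR=-13560/9169 → advance -1; mR−mL=-27960/9169 → turn -1·90°
n=3: pose=(-4,2,S); sL=12/5, sR=60/37; mL=-72/185, mR=-60/37; mL+mR=-372/185 → advance -1; mR−mL=-228/185 → turn -1·90°

0 120/89 120/221 -7920/19669 -120/221 -4 3 W
1 30/53 3/5 9/530 -3/5 -3 3 N
2 120/173 120/53 7200/9169 -120/53 -3 2 E
3 12/5 60/37 -72/185 -60/37 -4 2 S
final -4 3 W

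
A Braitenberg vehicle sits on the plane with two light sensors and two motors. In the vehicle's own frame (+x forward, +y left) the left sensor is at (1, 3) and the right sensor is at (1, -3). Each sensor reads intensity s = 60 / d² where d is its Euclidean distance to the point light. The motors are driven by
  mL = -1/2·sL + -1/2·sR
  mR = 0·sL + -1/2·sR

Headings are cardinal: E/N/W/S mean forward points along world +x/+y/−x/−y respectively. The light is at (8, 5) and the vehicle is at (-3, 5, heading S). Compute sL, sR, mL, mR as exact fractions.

12/13 60/197 -1572/2561 -30/197

left sensor world pos  = (0, 4); dL² = 65
right sensor world pos = (-6, 4); dR² = 197
sL = 60/65 = 12/13
sR = 60/197 = 60/197
mL = -1/2·sL + -1/2·sR = -1572/2561
mR = 0·sL + -1/2·sR = -30/197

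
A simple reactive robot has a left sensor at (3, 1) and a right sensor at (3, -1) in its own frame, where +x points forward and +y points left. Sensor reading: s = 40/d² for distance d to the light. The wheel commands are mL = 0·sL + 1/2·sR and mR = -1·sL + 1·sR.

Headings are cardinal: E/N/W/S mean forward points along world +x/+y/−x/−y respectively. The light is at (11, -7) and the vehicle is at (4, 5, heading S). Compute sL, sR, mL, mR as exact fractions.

40/117 8/29 4/29 -224/3393

left sensor world pos  = (5, 2); dL² = 117
right sensor world pos = (3, 2); dR² = 145
sL = 40/117 = 40/117
sR = 40/145 = 8/29
mL = 0·sL + 1/2·sR = 4/29
mR = -1·sL + 1·sR = -224/3393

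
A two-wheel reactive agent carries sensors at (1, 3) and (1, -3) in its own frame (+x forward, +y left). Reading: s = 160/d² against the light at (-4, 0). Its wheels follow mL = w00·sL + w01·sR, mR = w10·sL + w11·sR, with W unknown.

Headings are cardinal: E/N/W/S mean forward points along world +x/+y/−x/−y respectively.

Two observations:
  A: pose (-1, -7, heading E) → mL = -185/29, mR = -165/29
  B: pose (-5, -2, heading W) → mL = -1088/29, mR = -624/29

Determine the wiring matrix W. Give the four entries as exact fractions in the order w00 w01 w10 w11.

-1 -1 -1 -1/2

obs A: pose=(-1,-7,E) → sL=5, sR=40/29, mL=-185/29, mR=-165/29
obs B: pose=(-5,-2,W) → sL=160/29, sR=32, mL=-1088/29, mR=-624/29
sensor matrix S = [[5, 40/29], [160/29, 32]]; det S = 128160/841
solve [mL_A; mL_B] = S·[w00; w01] and [mR_A; mR_B] = S·[w10; w11]:
  w00 = -1, w01 = -1, w10 = -1, w11 = -1/2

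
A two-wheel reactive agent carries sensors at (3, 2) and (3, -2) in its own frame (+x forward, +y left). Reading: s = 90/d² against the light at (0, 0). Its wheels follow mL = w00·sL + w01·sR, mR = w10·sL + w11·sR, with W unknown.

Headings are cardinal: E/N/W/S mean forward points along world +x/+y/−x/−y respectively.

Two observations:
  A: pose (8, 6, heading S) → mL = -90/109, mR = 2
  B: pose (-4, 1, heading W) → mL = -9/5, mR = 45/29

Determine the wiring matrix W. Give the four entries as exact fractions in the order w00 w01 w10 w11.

obs A: pose=(8,6,S) → sL=90/109, sR=2, mL=-90/109, mR=2
obs B: pose=(-4,1,W) → sL=9/5, sR=45/29, mL=-9/5, mR=45/29
sensor matrix S = [[90/109, 2], [9/5, 45/29]]; det S = -36648/15805
solve [mL_A; mL_B] = S·[w00; w01] and [mR_A; mR_B] = S·[w10; w11]:
  w00 = -1, w01 = 0, w10 = 0, w11 = 1

-1 0 0 1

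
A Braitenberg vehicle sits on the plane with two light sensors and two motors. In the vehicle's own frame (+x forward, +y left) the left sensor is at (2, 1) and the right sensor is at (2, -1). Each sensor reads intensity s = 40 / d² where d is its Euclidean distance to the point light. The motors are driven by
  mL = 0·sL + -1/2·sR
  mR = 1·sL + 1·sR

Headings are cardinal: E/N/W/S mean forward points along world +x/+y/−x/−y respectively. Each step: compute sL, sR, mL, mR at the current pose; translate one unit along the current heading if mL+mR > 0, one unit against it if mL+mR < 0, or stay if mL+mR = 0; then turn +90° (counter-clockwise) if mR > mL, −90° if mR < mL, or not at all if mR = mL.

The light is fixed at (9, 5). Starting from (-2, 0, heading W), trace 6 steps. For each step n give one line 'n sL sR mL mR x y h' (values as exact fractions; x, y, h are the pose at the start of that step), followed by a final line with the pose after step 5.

0 8/41 8/37 -4/37 624/1517 -2 0 W
1 4/17 20/109 -10/109 776/1853 -3 0 S
2 8/25 40/149 -20/149 2192/3725 -3 -1 E
3 1/4 10/29 -5/29 69/116 -2 -1 N
4 8/41 8/37 -4/37 624/1517 -2 0 W
5 4/17 20/109 -10/109 776/1853 -3 0 S
final -3 -1 E

n=0: pose=(-2,0,W); sL=8/41, sR=8/37; mL=-4/37, mR=624/1517; mL+mR=460/1517 → advance +1; mR−mL=788/1517 → turn +1·90°
n=1: pose=(-3,0,S); sL=4/17, sR=20/109; mL=-10/109, mR=776/1853; mL+mR=606/1853 → advance +1; mR−mL=946/1853 → turn +1·90°
n=2: pose=(-3,-1,E); sL=8/25, sR=40/149; mL=-20/149, mR=2192/3725; mL+mR=1692/3725 → advance +1; mR−mL=2692/3725 → turn +1·90°
n=3: pose=(-2,-1,N); sL=1/4, sR=10/29; mL=-5/29, mR=69/116; mL+mR=49/116 → advance +1; mR−mL=89/116 → turn +1·90°
n=4: pose=(-2,0,W); sL=8/41, sR=8/37; mL=-4/37, mR=624/1517; mL+mR=460/1517 → advance +1; mR−mL=788/1517 → turn +1·90°
n=5: pose=(-3,0,S); sL=4/17, sR=20/109; mL=-10/109, mR=776/1853; mL+mR=606/1853 → advance +1; mR−mL=946/1853 → turn +1·90°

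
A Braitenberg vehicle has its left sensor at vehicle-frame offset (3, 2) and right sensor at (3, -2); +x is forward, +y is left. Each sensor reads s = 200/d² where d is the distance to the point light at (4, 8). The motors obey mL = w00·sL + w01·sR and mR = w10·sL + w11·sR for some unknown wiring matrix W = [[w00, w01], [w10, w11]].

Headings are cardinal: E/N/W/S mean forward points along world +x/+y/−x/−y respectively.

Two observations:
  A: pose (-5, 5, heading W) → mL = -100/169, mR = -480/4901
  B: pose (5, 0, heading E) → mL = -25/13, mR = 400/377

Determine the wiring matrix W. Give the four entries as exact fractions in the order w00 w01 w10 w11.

obs A: pose=(-5,5,W) → sL=200/169, sR=40/29, mL=-100/169, mR=-480/4901
obs B: pose=(5,0,E) → sL=50/13, sR=50/29, mL=-25/13, mR=400/377
sensor matrix S = [[200/169, 40/29], [50/13, 50/29]]; det S = -16000/4901
solve [mL_A; mL_B] = S·[w00; w01] and [mR_A; mR_B] = S·[w10; w11]:
  w00 = -1/2, w01 = 0, w10 = 1/2, w11 = -1/2

-1/2 0 1/2 -1/2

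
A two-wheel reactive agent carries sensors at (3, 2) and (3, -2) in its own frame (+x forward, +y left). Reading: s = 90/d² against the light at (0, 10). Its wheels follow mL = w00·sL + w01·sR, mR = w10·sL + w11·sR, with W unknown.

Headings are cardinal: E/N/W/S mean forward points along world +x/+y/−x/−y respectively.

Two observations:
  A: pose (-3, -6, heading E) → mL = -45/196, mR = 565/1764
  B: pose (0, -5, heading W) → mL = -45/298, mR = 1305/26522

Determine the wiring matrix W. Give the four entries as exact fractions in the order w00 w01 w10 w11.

-1/2 0 1 -1/2

obs A: pose=(-3,-6,E) → sL=45/98, sR=5/18, mL=-45/196, mR=565/1764
obs B: pose=(0,-5,W) → sL=45/149, sR=45/89, mL=-45/298, mR=1305/26522
sensor matrix S = [[45/98, 5/18], [45/149, 45/89]]; det S = 96350/649789
solve [mL_A; mL_B] = S·[w00; w01] and [mR_A; mR_B] = S·[w10; w11]:
  w00 = -1/2, w01 = 0, w10 = 1, w11 = -1/2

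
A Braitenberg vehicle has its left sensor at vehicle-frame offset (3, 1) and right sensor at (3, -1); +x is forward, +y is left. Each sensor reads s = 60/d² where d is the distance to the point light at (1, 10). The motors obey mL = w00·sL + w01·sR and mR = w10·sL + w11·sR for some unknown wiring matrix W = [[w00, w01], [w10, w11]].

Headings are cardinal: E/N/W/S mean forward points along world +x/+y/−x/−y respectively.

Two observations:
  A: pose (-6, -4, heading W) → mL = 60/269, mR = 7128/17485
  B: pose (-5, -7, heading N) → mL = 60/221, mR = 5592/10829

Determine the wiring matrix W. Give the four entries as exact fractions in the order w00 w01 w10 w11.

obs A: pose=(-6,-4,W) → sL=12/65, sR=60/269, mL=60/269, mR=7128/17485
obs B: pose=(-5,-7,N) → sL=12/49, sR=60/221, mL=60/221, mR=5592/10829
sensor matrix S = [[12/65, 60/269], [12/49, 60/221]]; det S = -170496/37869013
solve [mL_A; mL_B] = S·[w00; w01] and [mR_A; mR_B] = S·[w10; w11]:
  w00 = 0, w01 = 1, w10 = 1, w11 = 1

0 1 1 1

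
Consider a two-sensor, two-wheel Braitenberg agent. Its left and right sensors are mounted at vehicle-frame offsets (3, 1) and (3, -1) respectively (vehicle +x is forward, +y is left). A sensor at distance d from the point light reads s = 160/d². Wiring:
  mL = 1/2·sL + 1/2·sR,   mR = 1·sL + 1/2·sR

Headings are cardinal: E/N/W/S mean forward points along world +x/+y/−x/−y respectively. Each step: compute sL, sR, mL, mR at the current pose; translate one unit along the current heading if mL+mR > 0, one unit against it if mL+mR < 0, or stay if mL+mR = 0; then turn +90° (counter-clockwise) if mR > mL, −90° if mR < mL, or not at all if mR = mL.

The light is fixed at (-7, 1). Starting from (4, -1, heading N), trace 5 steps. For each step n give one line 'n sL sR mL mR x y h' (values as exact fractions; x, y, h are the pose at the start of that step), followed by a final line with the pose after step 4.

0 160/101 32/29 3936/2929 6256/2929 4 -1 N
1 40/17 5/2 165/68 245/68 4 0 W
2 160/137 160/97 18720/13289 26480/13289 3 0 S
3 16/17 80/89 1392/1513 2104/1513 3 -1 E
4 160/101 32/29 3936/2929 6256/2929 4 -1 N
final 4 0 W

n=0: pose=(4,-1,N); sL=160/101, sR=32/29; mL=3936/2929, mR=6256/2929; mL+mR=10192/2929 → advance +1; mR−mL=80/101 → turn +1·90°
n=1: pose=(4,0,W); sL=40/17, sR=5/2; mL=165/68, mR=245/68; mL+mR=205/34 → advance +1; mR−mL=20/17 → turn +1·90°
n=2: pose=(3,0,S); sL=160/137, sR=160/97; mL=18720/13289, mR=26480/13289; mL+mR=45200/13289 → advance +1; mR−mL=80/137 → turn +1·90°
n=3: pose=(3,-1,E); sL=16/17, sR=80/89; mL=1392/1513, mR=2104/1513; mL+mR=3496/1513 → advance +1; mR−mL=8/17 → turn +1·90°
n=4: pose=(4,-1,N); sL=160/101, sR=32/29; mL=3936/2929, mR=6256/2929; mL+mR=10192/2929 → advance +1; mR−mL=80/101 → turn +1·90°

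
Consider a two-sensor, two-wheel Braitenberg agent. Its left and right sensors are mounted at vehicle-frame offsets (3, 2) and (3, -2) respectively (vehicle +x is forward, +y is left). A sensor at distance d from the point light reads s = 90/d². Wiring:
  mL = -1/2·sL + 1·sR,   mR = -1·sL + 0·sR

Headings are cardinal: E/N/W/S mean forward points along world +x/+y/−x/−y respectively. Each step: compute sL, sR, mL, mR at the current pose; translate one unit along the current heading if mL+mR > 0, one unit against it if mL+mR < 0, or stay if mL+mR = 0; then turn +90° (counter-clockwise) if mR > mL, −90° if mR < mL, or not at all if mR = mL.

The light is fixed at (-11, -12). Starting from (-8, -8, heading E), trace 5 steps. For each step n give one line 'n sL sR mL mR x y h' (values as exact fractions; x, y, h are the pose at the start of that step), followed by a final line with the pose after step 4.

n=0: pose=(-8,-8,E); sL=5/4, sR=9/4; mL=13/8, mR=-5/4; mL+mR=3/8 → advance +1; mR−mL=-23/8 → turn -1·90°
n=1: pose=(-7,-8,S); sL=90/37, sR=18; mL=621/37, mR=-90/37; mL+mR=531/37 → advance +1; mR−mL=-711/37 → turn -1·90°
n=2: pose=(-7,-9,W); sL=45, sR=45/13; mL=-495/26, mR=-45; mL+mR=-1665/26 → advance -1; mR−mL=-675/26 → turn -1·90°
n=3: pose=(-6,-9,N); sL=2, sR=18/17; mL=1/17, mR=-2; mL+mR=-33/17 → advance -1; mR−mL=-35/17 → turn -1·90°
n=4: pose=(-6,-10,E); sL=9/8, sR=45/32; mL=27/32, mR=-9/8; mL+mR=-9/32 → advance -1; mR−mL=-63/32 → turn -1·90°

0 5/4 9/4 13/8 -5/4 -8 -8 E
1 90/37 18 621/37 -90/37 -7 -8 S
2 45 45/13 -495/26 -45 -7 -9 W
3 2 18/17 1/17 -2 -6 -9 N
4 9/8 45/32 27/32 -9/8 -6 -10 E
final -7 -10 S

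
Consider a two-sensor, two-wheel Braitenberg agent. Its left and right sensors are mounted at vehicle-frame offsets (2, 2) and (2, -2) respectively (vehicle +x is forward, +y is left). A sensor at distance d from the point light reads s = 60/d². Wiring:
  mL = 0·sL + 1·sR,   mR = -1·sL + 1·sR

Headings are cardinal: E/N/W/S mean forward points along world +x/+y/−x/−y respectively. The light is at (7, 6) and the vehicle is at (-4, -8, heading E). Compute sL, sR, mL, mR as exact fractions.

4/15 60/337 60/337 -448/5055

left sensor world pos  = (-2, -6); dL² = 225
right sensor world pos = (-2, -10); dR² = 337
sL = 60/225 = 4/15
sR = 60/337 = 60/337
mL = 0·sL + 1·sR = 60/337
mR = -1·sL + 1·sR = -448/5055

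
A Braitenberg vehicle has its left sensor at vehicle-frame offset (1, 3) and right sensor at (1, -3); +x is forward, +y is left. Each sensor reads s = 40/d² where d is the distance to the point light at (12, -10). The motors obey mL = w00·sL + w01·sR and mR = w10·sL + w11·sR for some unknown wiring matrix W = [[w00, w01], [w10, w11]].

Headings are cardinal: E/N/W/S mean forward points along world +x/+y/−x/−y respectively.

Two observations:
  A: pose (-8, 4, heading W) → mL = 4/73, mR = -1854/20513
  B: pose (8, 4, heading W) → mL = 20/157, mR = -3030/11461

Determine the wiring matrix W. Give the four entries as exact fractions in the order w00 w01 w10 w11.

0 1 -1/2 -1

obs A: pose=(-8,4,W) → sL=20/281, sR=4/73, mL=4/73, mR=-1854/20513
obs B: pose=(8,4,W) → sL=20/73, sR=20/157, mL=20/157, mR=-3030/11461
sensor matrix S = [[20/281, 4/73], [20/73, 20/157]]; det S = -1397760/235099493
solve [mL_A; mL_B] = S·[w00; w01] and [mR_A; mR_B] = S·[w10; w11]:
  w00 = 0, w01 = 1, w10 = -1/2, w11 = -1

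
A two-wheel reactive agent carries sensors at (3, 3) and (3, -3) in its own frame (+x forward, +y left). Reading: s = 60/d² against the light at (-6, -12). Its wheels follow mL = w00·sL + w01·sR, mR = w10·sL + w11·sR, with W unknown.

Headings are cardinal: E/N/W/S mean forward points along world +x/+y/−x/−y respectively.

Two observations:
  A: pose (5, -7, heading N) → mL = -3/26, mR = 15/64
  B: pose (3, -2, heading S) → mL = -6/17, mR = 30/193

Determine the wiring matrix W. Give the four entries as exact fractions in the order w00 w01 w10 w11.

obs A: pose=(5,-7,N) → sL=15/32, sR=3/13, mL=-3/26, mR=15/64
obs B: pose=(3,-2,S) → sL=60/193, sR=12/17, mL=-6/17, mR=30/193
sensor matrix S = [[15/32, 3/13], [60/193, 12/17]]; det S = 88425/341224
solve [mL_A; mL_B] = S·[w00; w01] and [mR_A; mR_B] = S·[w10; w11]:
  w00 = 0, w01 = -1/2, w10 = 1/2, w11 = 0

0 -1/2 1/2 0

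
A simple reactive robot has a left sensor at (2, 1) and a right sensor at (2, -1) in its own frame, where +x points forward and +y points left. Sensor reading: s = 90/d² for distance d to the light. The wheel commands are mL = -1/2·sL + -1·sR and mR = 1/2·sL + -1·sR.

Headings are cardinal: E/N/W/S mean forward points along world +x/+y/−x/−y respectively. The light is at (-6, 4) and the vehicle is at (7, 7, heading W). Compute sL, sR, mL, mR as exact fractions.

18/25 90/137 -3483/3425 -1017/3425

left sensor world pos  = (5, 6); dL² = 125
right sensor world pos = (5, 8); dR² = 137
sL = 90/125 = 18/25
sR = 90/137 = 90/137
mL = -1/2·sL + -1·sR = -3483/3425
mR = 1/2·sL + -1·sR = -1017/3425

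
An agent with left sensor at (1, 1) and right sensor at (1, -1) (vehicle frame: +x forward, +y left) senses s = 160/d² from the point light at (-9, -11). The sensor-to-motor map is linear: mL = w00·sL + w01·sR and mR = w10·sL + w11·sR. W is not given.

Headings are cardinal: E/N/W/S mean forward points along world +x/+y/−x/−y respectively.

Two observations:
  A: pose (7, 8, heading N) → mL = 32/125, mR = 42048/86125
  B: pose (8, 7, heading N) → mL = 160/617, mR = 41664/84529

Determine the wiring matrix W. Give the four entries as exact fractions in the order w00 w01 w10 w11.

obs A: pose=(7,8,N) → sL=32/125, sR=160/689, mL=32/125, mR=42048/86125
obs B: pose=(8,7,N) → sL=160/617, sR=32/137, mL=160/617, mR=41664/84529
sensor matrix S = [[32/125, 160/689], [160/617, 32/137]]; det S = -3084288/7280060125
solve [mL_A; mL_B] = S·[w00; w01] and [mR_A; mR_B] = S·[w10; w11]:
  w00 = 1, w01 = 0, w10 = 1, w11 = 1

1 0 1 1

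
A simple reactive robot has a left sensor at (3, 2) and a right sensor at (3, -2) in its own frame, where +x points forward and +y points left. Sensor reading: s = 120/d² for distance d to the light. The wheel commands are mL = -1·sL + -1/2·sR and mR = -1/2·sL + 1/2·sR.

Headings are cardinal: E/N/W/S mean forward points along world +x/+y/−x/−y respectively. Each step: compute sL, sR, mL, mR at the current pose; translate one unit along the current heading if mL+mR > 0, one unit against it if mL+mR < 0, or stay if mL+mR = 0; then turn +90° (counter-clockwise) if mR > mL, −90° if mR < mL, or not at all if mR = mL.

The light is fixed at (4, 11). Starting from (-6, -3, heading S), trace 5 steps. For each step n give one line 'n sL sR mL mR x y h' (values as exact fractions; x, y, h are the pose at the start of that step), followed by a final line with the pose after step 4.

n=0: pose=(-6,-3,S); sL=120/353, sR=120/433; mL=-73140/152849, mR=-4800/152849; mL+mR=-180/353 → advance -1; mR−mL=68340/152849 → turn +1·90°
n=1: pose=(-6,-2,E); sL=12/17, sR=60/137; mL=-2154/2329, mR=-312/2329; mL+mR=-18/17 → advance -1; mR−mL=1842/2329 → turn +1·90°
n=2: pose=(-7,-2,N); sL=120/269, sR=120/181; mL=-37860/48689, mR=5280/48689; mL+mR=-180/269 → advance -1; mR−mL=43140/48689 → turn +1·90°
n=3: pose=(-7,-3,W); sL=30/113, sR=6/17; mL=-849/1921, mR=84/1921; mL+mR=-45/113 → advance -1; mR−mL=933/1921 → turn +1·90°
n=4: pose=(-6,-3,S); sL=120/353, sR=120/433; mL=-73140/152849, mR=-4800/152849; mL+mR=-180/353 → advance -1; mR−mL=68340/152849 → turn +1·90°

0 120/353 120/433 -73140/152849 -4800/152849 -6 -3 S
1 12/17 60/137 -2154/2329 -312/2329 -6 -2 E
2 120/269 120/181 -37860/48689 5280/48689 -7 -2 N
3 30/113 6/17 -849/1921 84/1921 -7 -3 W
4 120/353 120/433 -73140/152849 -4800/152849 -6 -3 S
final -6 -2 E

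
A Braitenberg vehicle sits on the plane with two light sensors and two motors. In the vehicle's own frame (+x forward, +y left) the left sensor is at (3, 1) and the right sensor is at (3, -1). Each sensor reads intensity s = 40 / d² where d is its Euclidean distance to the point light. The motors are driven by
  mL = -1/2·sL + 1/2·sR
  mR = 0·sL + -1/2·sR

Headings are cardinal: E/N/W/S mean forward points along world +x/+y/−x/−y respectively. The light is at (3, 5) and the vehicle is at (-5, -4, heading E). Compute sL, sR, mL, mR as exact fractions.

left sensor world pos  = (-2, -3); dL² = 89
right sensor world pos = (-2, -5); dR² = 125
sL = 40/89 = 40/89
sR = 40/125 = 8/25
mL = -1/2·sL + 1/2·sR = -144/2225
mR = 0·sL + -1/2·sR = -4/25

40/89 8/25 -144/2225 -4/25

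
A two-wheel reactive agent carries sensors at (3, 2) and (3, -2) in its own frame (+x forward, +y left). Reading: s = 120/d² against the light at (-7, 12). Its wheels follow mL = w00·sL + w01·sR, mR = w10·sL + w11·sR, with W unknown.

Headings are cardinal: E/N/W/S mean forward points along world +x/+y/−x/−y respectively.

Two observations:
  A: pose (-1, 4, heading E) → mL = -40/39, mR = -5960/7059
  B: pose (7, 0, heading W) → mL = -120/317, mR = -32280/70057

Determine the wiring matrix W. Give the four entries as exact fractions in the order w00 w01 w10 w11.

-1 0 -1/2 -1/2

obs A: pose=(-1,4,E) → sL=40/39, sR=120/181, mL=-40/39, mR=-5960/7059
obs B: pose=(7,0,W) → sL=120/317, sR=120/221, mL=-120/317, mR=-32280/70057
sensor matrix S = [[40/39, 120/181], [120/317, 120/221]]; det S = 50432000/164844121
solve [mL_A; mL_B] = S·[w00; w01] and [mR_A; mR_B] = S·[w10; w11]:
  w00 = -1, w01 = 0, w10 = -1/2, w11 = -1/2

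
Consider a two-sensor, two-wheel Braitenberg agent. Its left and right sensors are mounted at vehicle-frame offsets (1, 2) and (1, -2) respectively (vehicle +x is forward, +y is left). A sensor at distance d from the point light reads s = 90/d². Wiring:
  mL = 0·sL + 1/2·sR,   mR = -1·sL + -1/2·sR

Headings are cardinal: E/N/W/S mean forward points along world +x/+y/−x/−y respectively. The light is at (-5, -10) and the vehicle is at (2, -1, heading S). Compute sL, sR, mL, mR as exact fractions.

left sensor world pos  = (4, -2); dL² = 145
right sensor world pos = (0, -2); dR² = 89
sL = 90/145 = 18/29
sR = 90/89 = 90/89
mL = 0·sL + 1/2·sR = 45/89
mR = -1·sL + -1/2·sR = -2907/2581

18/29 90/89 45/89 -2907/2581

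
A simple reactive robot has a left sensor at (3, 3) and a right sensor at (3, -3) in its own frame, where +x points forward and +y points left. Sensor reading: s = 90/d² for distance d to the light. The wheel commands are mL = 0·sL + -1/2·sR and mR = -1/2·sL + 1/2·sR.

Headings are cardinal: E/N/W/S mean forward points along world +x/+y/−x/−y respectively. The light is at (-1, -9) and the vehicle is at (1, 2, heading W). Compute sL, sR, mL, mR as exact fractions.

left sensor world pos  = (-2, -1); dL² = 65
right sensor world pos = (-2, 5); dR² = 197
sL = 90/65 = 18/13
sR = 90/197 = 90/197
mL = 0·sL + -1/2·sR = -45/197
mR = -1/2·sL + 1/2·sR = -1188/2561

18/13 90/197 -45/197 -1188/2561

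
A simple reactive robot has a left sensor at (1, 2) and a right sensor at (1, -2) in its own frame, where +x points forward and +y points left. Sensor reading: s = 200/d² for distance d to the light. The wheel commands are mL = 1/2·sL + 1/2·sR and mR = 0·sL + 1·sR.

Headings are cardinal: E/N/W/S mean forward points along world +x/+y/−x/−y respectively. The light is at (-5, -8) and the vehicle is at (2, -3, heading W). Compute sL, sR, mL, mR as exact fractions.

left sensor world pos  = (1, -5); dL² = 45
right sensor world pos = (1, -1); dR² = 85
sL = 200/45 = 40/9
sR = 200/85 = 40/17
mL = 1/2·sL + 1/2·sR = 520/153
mR = 0·sL + 1·sR = 40/17

40/9 40/17 520/153 40/17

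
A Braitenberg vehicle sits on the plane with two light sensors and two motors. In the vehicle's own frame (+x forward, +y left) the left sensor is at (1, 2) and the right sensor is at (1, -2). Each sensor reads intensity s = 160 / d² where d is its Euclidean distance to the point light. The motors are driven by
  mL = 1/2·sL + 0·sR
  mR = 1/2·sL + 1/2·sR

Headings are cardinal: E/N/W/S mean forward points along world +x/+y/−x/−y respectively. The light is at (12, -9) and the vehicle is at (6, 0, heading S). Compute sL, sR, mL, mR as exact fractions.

2 5/4 1 13/8

left sensor world pos  = (8, -1); dL² = 80
right sensor world pos = (4, -1); dR² = 128
sL = 160/80 = 2
sR = 160/128 = 5/4
mL = 1/2·sL + 0·sR = 1
mR = 1/2·sL + 1/2·sR = 13/8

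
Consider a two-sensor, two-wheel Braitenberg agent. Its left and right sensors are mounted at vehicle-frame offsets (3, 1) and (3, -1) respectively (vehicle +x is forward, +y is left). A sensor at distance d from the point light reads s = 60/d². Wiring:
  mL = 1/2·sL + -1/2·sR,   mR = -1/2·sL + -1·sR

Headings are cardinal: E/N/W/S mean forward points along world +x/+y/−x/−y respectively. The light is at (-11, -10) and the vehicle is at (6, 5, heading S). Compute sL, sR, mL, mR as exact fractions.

left sensor world pos  = (7, 2); dL² = 468
right sensor world pos = (5, 2); dR² = 400
sL = 60/468 = 5/39
sR = 60/400 = 3/20
mL = 1/2·sL + -1/2·sR = -17/1560
mR = -1/2·sL + -1·sR = -167/780

5/39 3/20 -17/1560 -167/780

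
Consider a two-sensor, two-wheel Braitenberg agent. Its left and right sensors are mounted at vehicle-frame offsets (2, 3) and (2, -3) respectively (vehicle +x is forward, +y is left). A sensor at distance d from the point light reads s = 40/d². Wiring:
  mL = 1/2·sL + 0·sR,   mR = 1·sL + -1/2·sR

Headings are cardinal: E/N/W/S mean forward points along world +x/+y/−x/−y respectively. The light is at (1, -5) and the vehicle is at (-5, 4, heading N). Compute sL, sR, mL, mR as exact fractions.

20/101 4/13 10/101 58/1313

left sensor world pos  = (-8, 6); dL² = 202
right sensor world pos = (-2, 6); dR² = 130
sL = 40/202 = 20/101
sR = 40/130 = 4/13
mL = 1/2·sL + 0·sR = 10/101
mR = 1·sL + -1/2·sR = 58/1313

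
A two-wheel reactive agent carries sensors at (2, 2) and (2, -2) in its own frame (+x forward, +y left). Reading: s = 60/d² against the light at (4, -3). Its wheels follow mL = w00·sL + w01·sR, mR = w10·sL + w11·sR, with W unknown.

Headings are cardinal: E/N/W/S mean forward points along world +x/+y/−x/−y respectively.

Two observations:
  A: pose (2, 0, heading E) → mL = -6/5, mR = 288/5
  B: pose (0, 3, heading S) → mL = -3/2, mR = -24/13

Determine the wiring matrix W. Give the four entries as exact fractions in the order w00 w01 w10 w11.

-1/2 0 -1 1

obs A: pose=(2,0,E) → sL=12/5, sR=60, mL=-6/5, mR=288/5
obs B: pose=(0,3,S) → sL=3, sR=15/13, mL=-3/2, mR=-24/13
sensor matrix S = [[12/5, 60], [3, 15/13]]; det S = -2304/13
solve [mL_A; mL_B] = S·[w00; w01] and [mR_A; mR_B] = S·[w10; w11]:
  w00 = -1/2, w01 = 0, w10 = -1, w11 = 1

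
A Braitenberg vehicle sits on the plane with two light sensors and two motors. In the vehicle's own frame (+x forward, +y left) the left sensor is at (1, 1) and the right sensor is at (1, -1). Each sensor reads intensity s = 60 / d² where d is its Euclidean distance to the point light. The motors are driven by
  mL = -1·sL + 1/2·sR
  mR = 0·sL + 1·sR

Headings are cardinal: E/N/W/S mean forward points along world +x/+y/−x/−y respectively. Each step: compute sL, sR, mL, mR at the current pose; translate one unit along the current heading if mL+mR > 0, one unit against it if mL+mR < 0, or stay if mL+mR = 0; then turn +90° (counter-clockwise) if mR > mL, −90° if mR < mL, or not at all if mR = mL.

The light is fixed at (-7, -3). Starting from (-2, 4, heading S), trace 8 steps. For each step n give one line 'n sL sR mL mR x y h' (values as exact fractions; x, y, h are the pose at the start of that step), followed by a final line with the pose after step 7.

n=0: pose=(-2,4,S); sL=5/6, sR=15/13; mL=-10/39, mR=15/13; mL+mR=35/39 → advance +1; mR−mL=55/39 → turn +1·90°
n=1: pose=(-2,3,E); sL=12/17, sR=60/61; mL=-222/1037, mR=60/61; mL+mR=798/1037 → advance +1; mR−mL=1242/1037 → turn +1·90°
n=2: pose=(-1,3,N); sL=30/37, sR=30/49; mL=-915/1813, mR=30/49; mL+mR=195/1813 → advance +1; mR−mL=2025/1813 → turn +1·90°
n=3: pose=(-1,4,W); sL=60/61, sR=60/89; mL=-3510/5429, mR=60/89; mL+mR=150/5429 → advance +1; mR−mL=7170/5429 → turn +1·90°
n=4: pose=(-2,4,S); sL=5/6, sR=15/13; mL=-10/39, mR=15/13; mL+mR=35/39 → advance +1; mR−mL=55/39 → turn +1·90°
n=5: pose=(-2,3,E); sL=12/17, sR=60/61; mL=-222/1037, mR=60/61; mL+mR=798/1037 → advance +1; mR−mL=1242/1037 → turn +1·90°
n=6: pose=(-1,3,N); sL=30/37, sR=30/49; mL=-915/1813, mR=30/49; mL+mR=195/1813 → advance +1; mR−mL=2025/1813 → turn +1·90°
n=7: pose=(-1,4,W); sL=60/61, sR=60/89; mL=-3510/5429, mR=60/89; mL+mR=150/5429 → advance +1; mR−mL=7170/5429 → turn +1·90°

0 5/6 15/13 -10/39 15/13 -2 4 S
1 12/17 60/61 -222/1037 60/61 -2 3 E
2 30/37 30/49 -915/1813 30/49 -1 3 N
3 60/61 60/89 -3510/5429 60/89 -1 4 W
4 5/6 15/13 -10/39 15/13 -2 4 S
5 12/17 60/61 -222/1037 60/61 -2 3 E
6 30/37 30/49 -915/1813 30/49 -1 3 N
7 60/61 60/89 -3510/5429 60/89 -1 4 W
final -2 4 S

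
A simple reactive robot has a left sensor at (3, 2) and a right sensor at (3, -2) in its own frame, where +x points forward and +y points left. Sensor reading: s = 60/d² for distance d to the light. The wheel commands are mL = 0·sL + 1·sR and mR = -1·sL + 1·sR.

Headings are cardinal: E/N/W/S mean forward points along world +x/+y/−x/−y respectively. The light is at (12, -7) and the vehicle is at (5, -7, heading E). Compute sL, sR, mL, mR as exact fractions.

3 3 3 0

left sensor world pos  = (8, -5); dL² = 20
right sensor world pos = (8, -9); dR² = 20
sL = 60/20 = 3
sR = 60/20 = 3
mL = 0·sL + 1·sR = 3
mR = -1·sL + 1·sR = 0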